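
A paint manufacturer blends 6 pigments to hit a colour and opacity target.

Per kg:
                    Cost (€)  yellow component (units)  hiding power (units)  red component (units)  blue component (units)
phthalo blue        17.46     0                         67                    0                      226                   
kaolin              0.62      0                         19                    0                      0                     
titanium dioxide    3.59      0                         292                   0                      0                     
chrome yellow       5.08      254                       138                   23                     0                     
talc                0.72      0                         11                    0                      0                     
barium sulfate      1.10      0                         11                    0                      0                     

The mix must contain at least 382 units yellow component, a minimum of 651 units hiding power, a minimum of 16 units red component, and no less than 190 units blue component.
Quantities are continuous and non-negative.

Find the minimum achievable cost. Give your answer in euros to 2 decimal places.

€27.08

This is a linear program. Let x1 = kg of phthalo blue, x2 = kg of kaolin, x3 = kg of titanium dioxide, x4 = kg of chrome yellow, x5 = kg of talc, x6 = kg of barium sulfate.
Minimize 17.46x1 + 0.62x2 + 3.59x3 + 5.08x4 + 0.72x5 + 1.1x6 s.t.:
  254x4 ≥ 382   (yellow component)
  67x1 + 19x2 + 292x3 + 138x4 + 11x5 + 11x6 ≥ 651   (hiding power)
  23x4 ≥ 16   (red component)
  226x1 ≥ 190   (blue component)
  x1, x2, x3, x4, x5, x6 ≥ 0.
The optimal basis is {phthalo blue, titanium dioxide, chrome yellow}; kaolin, talc, barium sulfate drop out. There the yellow component, hiding power, blue component constraints are tight.
Optimal quantities: phthalo blue = 0.8407 kg, titanium dioxide = 1.326 kg, chrome yellow = 1.504 kg.
Cost = 17.46·0.8407 + 3.59·1.326 + 5.08·1.504 = 27.0793.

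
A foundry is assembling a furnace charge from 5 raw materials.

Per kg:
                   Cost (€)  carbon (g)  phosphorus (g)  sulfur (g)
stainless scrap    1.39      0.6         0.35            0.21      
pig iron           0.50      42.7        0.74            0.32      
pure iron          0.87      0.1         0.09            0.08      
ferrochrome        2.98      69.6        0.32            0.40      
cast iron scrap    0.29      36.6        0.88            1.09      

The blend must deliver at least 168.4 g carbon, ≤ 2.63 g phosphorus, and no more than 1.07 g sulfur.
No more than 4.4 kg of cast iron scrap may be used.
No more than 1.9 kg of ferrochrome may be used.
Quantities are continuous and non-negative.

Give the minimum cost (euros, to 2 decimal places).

Let x1 = kg of stainless scrap, x2 = kg of pig iron, x3 = kg of pure iron, x4 = kg of ferrochrome, x5 = kg of cast iron scrap.
Minimise 1.39x1 + 0.5x2 + 0.87x3 + 2.98x4 + 0.29x5 subject to:
  0.6x1 + 42.7x2 + 0.1x3 + 69.6x4 + 36.6x5 ≥ 168.4   (carbon)
  0.35x1 + 0.74x2 + 0.09x3 + 0.32x4 + 0.88x5 ≤ 2.63   (phosphorus)
  0.21x1 + 0.32x2 + 0.08x3 + 0.4x4 + 1.09x5 ≤ 1.07   (sulfur)
  x5 ≤ 4.4
  x4 ≤ 1.9
  x1, x2, x3, x4, x5 ≥ 0.
At the optimum only pig iron, ferrochrome are positive (stainless scrap, pure iron, cast iron scrap = 0). Binding constraints: carbon and sulfur.
That vertex is x2 = 1.37, x4 = 1.579.
Objective = 0.5·1.37 + 2.98·1.579 = 5.3904.

€5.39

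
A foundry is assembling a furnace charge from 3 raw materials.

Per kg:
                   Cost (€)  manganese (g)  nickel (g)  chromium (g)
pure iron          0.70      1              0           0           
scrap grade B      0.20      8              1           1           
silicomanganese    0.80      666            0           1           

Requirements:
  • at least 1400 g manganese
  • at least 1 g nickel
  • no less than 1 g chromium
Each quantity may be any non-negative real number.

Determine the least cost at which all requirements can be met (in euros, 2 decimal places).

€1.87

Let x1 = kg of pure iron, x2 = kg of scrap grade B, x3 = kg of silicomanganese.
min 0.7x1 + 0.2x2 + 0.8x3 subject to:
  1x1 + 8x2 + 666x3 ≥ 1400   (manganese)
  1x2 ≥ 1   (nickel)
  1x2 + 1x3 ≥ 1   (chromium)
  x1, x2, x3 ≥ 0.
At the optimum only scrap grade B, silicomanganese are positive (pure iron = 0). There the manganese and nickel constraints are tight.
Optimal quantities: scrap grade B = 1 kg, silicomanganese = 2.09 kg.
Cost = 0.2·1 + 0.8·2.09 = 1.8720.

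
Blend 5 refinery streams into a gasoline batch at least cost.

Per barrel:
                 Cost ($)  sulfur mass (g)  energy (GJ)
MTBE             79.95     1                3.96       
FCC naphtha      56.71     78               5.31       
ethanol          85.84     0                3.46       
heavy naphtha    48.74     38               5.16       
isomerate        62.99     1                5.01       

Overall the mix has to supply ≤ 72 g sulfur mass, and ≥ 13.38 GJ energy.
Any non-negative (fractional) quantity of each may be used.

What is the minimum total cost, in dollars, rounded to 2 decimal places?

$137.97

This is a linear program. Let x1 = barrels of MTBE, x2 = barrels of FCC naphtha, x3 = barrels of ethanol, x4 = barrels of heavy naphtha, x5 = barrels of isomerate.
min 79.95x1 + 56.71x2 + 85.84x3 + 48.74x4 + 62.99x5 subject to:
  1x1 + 78x2 + 38x4 + 1x5 ≤ 72   (sulfur mass)
  3.96x1 + 5.31x2 + 3.46x3 + 5.16x4 + 5.01x5 ≥ 13.38   (energy)
  x1, x2, x3, x4, x5 ≥ 0.
The minimum-cost mix takes nothing from MTBE, FCC naphtha, ethanol — only heavy naphtha, isomerate. Binding constraints: sulfur mass and energy.
So heavy naphtha = 1.8753 barrels, isomerate = 0.73923 barrels.
Hence cost = 48.74·1.8753 + 62.99·0.73923 = $137.9662.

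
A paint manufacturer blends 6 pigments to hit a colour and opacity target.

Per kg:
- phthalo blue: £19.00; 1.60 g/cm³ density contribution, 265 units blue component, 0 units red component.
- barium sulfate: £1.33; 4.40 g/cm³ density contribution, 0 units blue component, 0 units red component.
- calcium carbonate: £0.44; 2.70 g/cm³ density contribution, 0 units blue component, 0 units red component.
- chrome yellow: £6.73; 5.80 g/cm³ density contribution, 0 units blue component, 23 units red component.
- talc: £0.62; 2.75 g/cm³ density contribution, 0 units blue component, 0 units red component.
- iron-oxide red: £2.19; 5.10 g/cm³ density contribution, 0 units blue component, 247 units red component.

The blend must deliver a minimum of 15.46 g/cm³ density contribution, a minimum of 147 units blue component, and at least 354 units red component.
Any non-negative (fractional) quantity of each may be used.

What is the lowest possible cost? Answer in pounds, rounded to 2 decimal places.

Treat it as an LP. Let x1 = kg of phthalo blue, x2 = kg of barium sulfate, x3 = kg of calcium carbonate, x4 = kg of chrome yellow, x5 = kg of talc, x6 = kg of iron-oxide red.
Minimise 19x1 + 1.33x2 + 0.44x3 + 6.73x4 + 0.62x5 + 2.19x6 with:
  1.6x1 + 4.4x2 + 2.7x3 + 5.8x4 + 2.75x5 + 5.1x6 ≥ 15.46   (density contribution)
  265x1 ≥ 147   (blue component)
  23x4 + 247x6 ≥ 354   (red component)
  x1, x2, x3, x4, x5, x6 ≥ 0.
The cheapest feasible vertex uses only phthalo blue, calcium carbonate, iron-oxide red; barium sulfate, chrome yellow, talc are not used. There the density contribution, blue component, red component constraints are tight.
Optimal quantities: phthalo blue = 0.5547 kg, calcium carbonate = 2.69 kg, iron-oxide red = 1.433 kg.
Hence cost = 19·0.5547 + 0.44·2.69 + 2.19·1.433 = £14.8612.

£14.86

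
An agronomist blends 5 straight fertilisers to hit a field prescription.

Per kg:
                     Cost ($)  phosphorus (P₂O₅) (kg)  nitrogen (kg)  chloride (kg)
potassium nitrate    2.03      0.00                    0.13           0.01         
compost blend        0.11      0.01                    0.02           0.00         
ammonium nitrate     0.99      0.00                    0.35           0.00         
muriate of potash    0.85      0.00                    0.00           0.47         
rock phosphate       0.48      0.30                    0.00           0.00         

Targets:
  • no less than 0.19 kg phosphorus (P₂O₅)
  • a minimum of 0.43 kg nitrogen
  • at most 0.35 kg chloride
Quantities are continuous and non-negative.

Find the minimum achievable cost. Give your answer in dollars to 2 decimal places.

Set it up as a linear program. Let x1 = kg of potassium nitrate, x2 = kg of compost blend, x3 = kg of ammonium nitrate, x4 = kg of muriate of potash, x5 = kg of rock phosphate.
Minimise 2.03x1 + 0.11x2 + 0.99x3 + 0.85x4 + 0.48x5 with:
  0.01x2 + 0.3x5 ≥ 0.19   (phosphorus (P₂O₅))
  0.13x1 + 0.02x2 + 0.35x3 ≥ 0.43   (nitrogen)
  0.01x1 + 0.47x4 ≤ 0.35   (chloride)
  x1, x2, x3, x4, x5 ≥ 0.
The optimal basis is {ammonium nitrate, rock phosphate}; potassium nitrate, compost blend, muriate of potash drop out. There the phosphorus (P₂O₅) and nitrogen constraints are tight.
Solving gives x3 = 1.229, x5 = 0.6333.
Objective = 0.99·1.229 + 0.48·0.6333 = 1.5207.

$1.52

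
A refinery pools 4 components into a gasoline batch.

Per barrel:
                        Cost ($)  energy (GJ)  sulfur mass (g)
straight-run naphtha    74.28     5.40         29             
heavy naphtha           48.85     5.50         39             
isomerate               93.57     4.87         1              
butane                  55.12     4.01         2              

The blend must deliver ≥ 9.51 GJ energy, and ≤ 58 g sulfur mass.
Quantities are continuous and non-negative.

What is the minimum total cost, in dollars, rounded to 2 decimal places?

$91.43

Let x1 = barrels of straight-run naphtha, x2 = barrels of heavy naphtha, x3 = barrels of isomerate, x4 = barrels of butane.
Minimise 74.28x1 + 48.85x2 + 93.57x3 + 55.12x4 with:
  5.4x1 + 5.5x2 + 4.87x3 + 4.01x4 ≥ 9.51   (energy)
  29x1 + 39x2 + 1x3 + 2x4 ≤ 58   (sulfur mass)
  x1, x2, x3, x4 ≥ 0.
The minimum-cost mix takes nothing from straight-run naphtha, isomerate — only heavy naphtha, butane. There the energy and sulfur mass constraints are tight.
So heavy naphtha = 1.469 barrels, butane = 0.3569 barrels.
Hence cost = 48.85·1.469 + 55.12·0.3569 = $91.4330.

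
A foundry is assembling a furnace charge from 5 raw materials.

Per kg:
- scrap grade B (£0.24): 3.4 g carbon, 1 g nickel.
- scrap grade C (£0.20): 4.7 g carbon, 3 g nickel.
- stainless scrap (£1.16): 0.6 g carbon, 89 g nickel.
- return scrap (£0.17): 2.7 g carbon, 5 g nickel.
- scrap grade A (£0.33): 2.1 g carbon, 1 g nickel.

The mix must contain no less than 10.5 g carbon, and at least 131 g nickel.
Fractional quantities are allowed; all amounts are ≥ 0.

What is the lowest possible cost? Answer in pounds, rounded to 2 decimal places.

£2.04

This is a linear program. Let x1 = kg of scrap grade B, x2 = kg of scrap grade C, x3 = kg of stainless scrap, x4 = kg of return scrap, x5 = kg of scrap grade A.
min 0.24x1 + 0.2x2 + 1.16x3 + 0.17x4 + 0.33x5 s.t.:
  3.4x1 + 4.7x2 + 0.6x3 + 2.7x4 + 2.1x5 ≥ 10.5   (carbon)
  1x1 + 3x2 + 89x3 + 5x4 + 1x5 ≥ 131   (nickel)
  x1, x2, x3, x4, x5 ≥ 0.
The optimal basis is {scrap grade C, stainless scrap}; scrap grade B, return scrap, scrap grade A drop out. There the carbon and nickel constraints are tight.
Solving gives x2 = 2.055, x3 = 1.403.
Total cost: 0.2·2.055 + 1.16·1.403 = 2.0385.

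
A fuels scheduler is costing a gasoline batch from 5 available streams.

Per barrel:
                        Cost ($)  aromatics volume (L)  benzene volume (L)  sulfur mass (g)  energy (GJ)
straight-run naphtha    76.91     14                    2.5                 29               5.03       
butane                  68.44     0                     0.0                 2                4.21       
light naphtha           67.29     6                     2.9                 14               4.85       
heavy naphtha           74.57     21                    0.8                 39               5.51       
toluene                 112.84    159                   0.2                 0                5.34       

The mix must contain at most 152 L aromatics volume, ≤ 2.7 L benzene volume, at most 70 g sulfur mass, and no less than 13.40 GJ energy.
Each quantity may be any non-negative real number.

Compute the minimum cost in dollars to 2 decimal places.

Treat it as an LP. Let x1 = barrels of straight-run naphtha, x2 = barrels of butane, x3 = barrels of light naphtha, x4 = barrels of heavy naphtha, x5 = barrels of toluene.
min 76.91x1 + 68.44x2 + 67.29x3 + 74.57x4 + 112.84x5 s.t.:
  14x1 + 6x3 + 21x4 + 159x5 ≤ 152   (aromatics volume)
  2.5x1 + 2.9x3 + 0.8x4 + 0.2x5 ≤ 2.7   (benzene volume)
  29x1 + 2x2 + 14x3 + 39x4 ≤ 70   (sulfur mass)
  5.03x1 + 4.21x2 + 4.85x3 + 5.51x4 + 5.34x5 ≥ 13.4   (energy)
  x1, x2, x3, x4, x5 ≥ 0.
At the optimum only butane, light naphtha, heavy naphtha are positive (straight-run naphtha, toluene = 0). The benzene volume, sulfur mass, energy requirements are met with equality.
So butane = 0.53385 barrels, light naphtha = 0.49219 barrels, heavy naphtha = 1.5908 barrels.
Hence cost = 68.44·0.53385 + 67.29·0.49219 + 74.57·1.5908 = $188.2821.

$188.28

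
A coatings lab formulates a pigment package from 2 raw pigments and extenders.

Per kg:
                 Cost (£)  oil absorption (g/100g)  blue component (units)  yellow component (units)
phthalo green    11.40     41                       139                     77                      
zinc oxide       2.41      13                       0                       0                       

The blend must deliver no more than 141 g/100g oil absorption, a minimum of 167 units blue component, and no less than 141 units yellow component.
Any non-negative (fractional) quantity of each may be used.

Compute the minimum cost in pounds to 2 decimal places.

£20.88

This is a linear program. Let x1 = kg of phthalo green, x2 = kg of zinc oxide.
Minimise 11.4x1 + 2.41x2 with:
  41x1 + 13x2 ≤ 141   (oil absorption)
  139x1 ≥ 167   (blue component)
  77x1 ≥ 141   (yellow component)
  x1, x2 ≥ 0.
The minimum-cost mix takes nothing from zinc oxide — only phthalo green. Binding constraint: yellow component.
Optimal quantities: phthalo green = 1.8312 kg.
Total cost: 11.4·1.8312 = 20.8757.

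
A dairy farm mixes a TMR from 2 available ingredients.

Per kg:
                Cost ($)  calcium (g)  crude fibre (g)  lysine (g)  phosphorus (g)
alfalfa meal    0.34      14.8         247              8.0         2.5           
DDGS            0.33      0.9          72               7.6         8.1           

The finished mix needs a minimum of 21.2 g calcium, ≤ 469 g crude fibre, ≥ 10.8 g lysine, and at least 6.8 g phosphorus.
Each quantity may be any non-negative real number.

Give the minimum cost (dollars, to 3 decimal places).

$0.612

Let x1 = kg of alfalfa meal, x2 = kg of DDGS.
min 0.34x1 + 0.33x2 subject to:
  14.8x1 + 0.9x2 ≥ 21.2   (calcium)
  247x1 + 72x2 ≤ 469   (crude fibre)
  8x1 + 7.6x2 ≥ 10.8   (lysine)
  2.5x1 + 8.1x2 ≥ 6.8   (phosphorus)
  x1, x2 ≥ 0.
Both inputs are positive at the optimum. Binding constraints: calcium and phosphorus.
Solving gives x1 = 1.408, x2 = 0.405.
Total cost: 0.34·1.408 + 0.33·0.405 = 0.61237.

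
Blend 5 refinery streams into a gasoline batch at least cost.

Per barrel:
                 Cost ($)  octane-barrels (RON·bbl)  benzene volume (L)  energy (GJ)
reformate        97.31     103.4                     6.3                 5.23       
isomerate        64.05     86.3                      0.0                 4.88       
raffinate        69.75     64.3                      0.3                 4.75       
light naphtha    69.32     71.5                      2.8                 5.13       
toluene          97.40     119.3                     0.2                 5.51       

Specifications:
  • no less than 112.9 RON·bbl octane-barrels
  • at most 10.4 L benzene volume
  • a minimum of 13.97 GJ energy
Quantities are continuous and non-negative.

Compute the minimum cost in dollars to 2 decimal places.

Let x1 = barrels of reformate, x2 = barrels of isomerate, x3 = barrels of raffinate, x4 = barrels of light naphtha, x5 = barrels of toluene.
min 97.31x1 + 64.05x2 + 69.75x3 + 69.32x4 + 97.4x5 s.t.:
  103.4x1 + 86.3x2 + 64.3x3 + 71.5x4 + 119.3x5 ≥ 112.9   (octane-barrels)
  6.3x1 + 0.3x3 + 2.8x4 + 0.2x5 ≤ 10.4   (benzene volume)
  5.23x1 + 4.88x2 + 4.75x3 + 5.13x4 + 5.51x5 ≥ 13.97   (energy)
  x1, x2, x3, x4, x5 ≥ 0.
The cheapest feasible vertex uses only isomerate; reformate, raffinate, light naphtha, toluene are not used. There the energy constraint is tight.
Solving gives x2 = 2.8627.
Hence cost = 64.05·2.8627 = $183.3559.

$183.36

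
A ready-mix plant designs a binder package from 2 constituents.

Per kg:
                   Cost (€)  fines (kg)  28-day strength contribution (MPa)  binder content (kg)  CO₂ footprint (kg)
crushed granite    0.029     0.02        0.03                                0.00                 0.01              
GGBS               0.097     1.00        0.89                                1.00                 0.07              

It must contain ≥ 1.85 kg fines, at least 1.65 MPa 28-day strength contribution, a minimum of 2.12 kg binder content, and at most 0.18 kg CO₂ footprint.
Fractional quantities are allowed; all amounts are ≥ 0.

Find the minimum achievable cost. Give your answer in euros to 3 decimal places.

Treat it as an LP. Let x1 = kg of crushed granite, x2 = kg of GGBS.
Minimise 0.029x1 + 0.097x2 subject to:
  0.02x1 + 1x2 ≥ 1.85   (fines)
  0.03x1 + 0.89x2 ≥ 1.65   (28-day strength contribution)
  1x2 ≥ 2.12   (binder content)
  0.01x1 + 0.07x2 ≤ 0.18   (CO₂ footprint)
  x1, x2 ≥ 0.
The minimum-cost mix takes nothing from crushed granite — only GGBS. There the binder content constraint is tight.
Optimal quantities: GGBS = 2.12 kg.
Objective = 0.097·2.12 = 0.20564.

€0.206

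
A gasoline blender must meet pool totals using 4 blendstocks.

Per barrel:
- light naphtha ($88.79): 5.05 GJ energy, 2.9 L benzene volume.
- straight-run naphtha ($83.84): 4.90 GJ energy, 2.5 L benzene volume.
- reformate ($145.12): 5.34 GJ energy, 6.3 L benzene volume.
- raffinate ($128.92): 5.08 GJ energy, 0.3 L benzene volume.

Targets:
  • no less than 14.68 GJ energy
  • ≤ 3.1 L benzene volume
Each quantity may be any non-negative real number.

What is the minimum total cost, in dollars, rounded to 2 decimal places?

$331.63

Set it up as a linear program. Let x1 = barrels of light naphtha, x2 = barrels of straight-run naphtha, x3 = barrels of reformate, x4 = barrels of raffinate.
Minimise 88.79x1 + 83.84x2 + 145.12x3 + 128.92x4 s.t.:
  5.05x1 + 4.9x2 + 5.34x3 + 5.08x4 ≥ 14.68   (energy)
  2.9x1 + 2.5x2 + 6.3x3 + 0.3x4 ≤ 3.1   (benzene volume)
  x1, x2, x3, x4 ≥ 0.
The cheapest feasible vertex uses only straight-run naphtha, raffinate; light naphtha, reformate are not used. Binding constraints: energy and benzene volume.
Optimal quantities: straight-run naphtha = 1.0102 barrels, raffinate = 1.9154 barrels.
Total cost: 83.84·1.0102 + 128.92·1.9154 = 331.6285.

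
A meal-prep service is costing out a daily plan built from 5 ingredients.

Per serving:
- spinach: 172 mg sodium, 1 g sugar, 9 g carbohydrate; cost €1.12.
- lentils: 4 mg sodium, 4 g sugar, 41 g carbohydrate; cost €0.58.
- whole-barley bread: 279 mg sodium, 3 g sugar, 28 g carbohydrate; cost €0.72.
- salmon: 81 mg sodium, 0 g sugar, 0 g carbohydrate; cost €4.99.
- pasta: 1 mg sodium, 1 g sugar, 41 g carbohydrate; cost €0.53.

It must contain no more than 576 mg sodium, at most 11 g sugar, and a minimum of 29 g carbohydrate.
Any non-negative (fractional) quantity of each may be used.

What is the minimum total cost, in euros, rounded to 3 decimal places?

Let x1 = servings of spinach, x2 = servings of lentils, x3 = servings of whole-barley bread, x4 = servings of salmon, x5 = servings of pasta.
min 1.12x1 + 0.58x2 + 0.72x3 + 4.99x4 + 0.53x5 s.t.:
  172x1 + 4x2 + 279x3 + 81x4 + 1x5 ≤ 576   (sodium)
  1x1 + 4x2 + 3x3 + 1x5 ≤ 11   (sugar)
  9x1 + 41x2 + 28x3 + 41x5 ≥ 29   (carbohydrate)
  x1, x2, x3, x4, x5 ≥ 0.
The minimum-cost mix takes nothing from spinach, lentils, whole-barley bread, salmon — only pasta. Binding constraint: carbohydrate.
Solving gives x5 = 0.7073.
Cost = 0.53·0.7073 = 0.37487.

€0.375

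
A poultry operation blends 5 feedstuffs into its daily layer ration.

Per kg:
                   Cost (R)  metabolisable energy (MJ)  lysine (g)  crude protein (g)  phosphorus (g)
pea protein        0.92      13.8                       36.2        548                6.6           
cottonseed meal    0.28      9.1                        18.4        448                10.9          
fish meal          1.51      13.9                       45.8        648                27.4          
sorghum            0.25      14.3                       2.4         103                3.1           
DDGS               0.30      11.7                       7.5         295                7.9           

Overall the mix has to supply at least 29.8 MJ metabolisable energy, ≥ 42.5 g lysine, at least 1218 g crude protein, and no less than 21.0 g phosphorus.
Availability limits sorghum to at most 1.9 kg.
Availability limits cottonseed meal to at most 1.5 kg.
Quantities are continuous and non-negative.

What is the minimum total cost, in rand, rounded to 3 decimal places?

Treat it as an LP. Let x1 = kg of pea protein, x2 = kg of cottonseed meal, x3 = kg of fish meal, x4 = kg of sorghum, x5 = kg of DDGS.
Minimize 0.92x1 + 0.28x2 + 1.51x3 + 0.25x4 + 0.3x5 subject to:
  13.8x1 + 9.1x2 + 13.9x3 + 14.3x4 + 11.7x5 ≥ 29.8   (metabolisable energy)
  36.2x1 + 18.4x2 + 45.8x3 + 2.4x4 + 7.5x5 ≥ 42.5   (lysine)
  548x1 + 448x2 + 648x3 + 103x4 + 295x5 ≥ 1218   (crude protein)
  6.6x1 + 10.9x2 + 27.4x3 + 3.1x4 + 7.9x5 ≥ 21   (phosphorus)
  x4 ≤ 1.9
  x2 ≤ 1.5
  x1, x2, x3, x4, x5 ≥ 0.
The cheapest feasible vertex uses only pea protein, cottonseed meal, DDGS; fish meal, sorghum are not used. There the lysine, crude protein, the cottonseed meal cap constraints are tight.
Solving gives x1 = 0.04575, x2 = 1.5, x5 = 1.766.
Cost = 0.92·0.04575 + 0.28·1.5 + 0.3·1.766 = 0.99189.

R0.992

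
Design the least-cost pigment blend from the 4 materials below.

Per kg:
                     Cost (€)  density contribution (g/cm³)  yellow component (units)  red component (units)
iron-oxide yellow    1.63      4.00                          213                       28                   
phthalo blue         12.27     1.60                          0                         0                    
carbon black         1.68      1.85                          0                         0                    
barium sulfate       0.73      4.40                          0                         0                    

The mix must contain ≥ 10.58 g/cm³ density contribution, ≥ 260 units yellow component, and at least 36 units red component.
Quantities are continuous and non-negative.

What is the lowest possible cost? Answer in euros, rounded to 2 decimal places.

€3.00

Treat it as an LP. Let x1 = kg of iron-oxide yellow, x2 = kg of phthalo blue, x3 = kg of carbon black, x4 = kg of barium sulfate.
min 1.63x1 + 12.27x2 + 1.68x3 + 0.73x4 subject to:
  4x1 + 1.6x2 + 1.85x3 + 4.4x4 ≥ 10.58   (density contribution)
  213x1 ≥ 260   (yellow component)
  28x1 ≥ 36   (red component)
  x1, x2, x3, x4 ≥ 0.
The optimal basis is {iron-oxide yellow, barium sulfate}; phthalo blue, carbon black drop out. There the density contribution and red component constraints are tight.
Optimal quantities: iron-oxide yellow = 1.286 kg, barium sulfate = 1.236 kg.
Hence cost = 1.63·1.286 + 0.73·1.236 = €2.9985.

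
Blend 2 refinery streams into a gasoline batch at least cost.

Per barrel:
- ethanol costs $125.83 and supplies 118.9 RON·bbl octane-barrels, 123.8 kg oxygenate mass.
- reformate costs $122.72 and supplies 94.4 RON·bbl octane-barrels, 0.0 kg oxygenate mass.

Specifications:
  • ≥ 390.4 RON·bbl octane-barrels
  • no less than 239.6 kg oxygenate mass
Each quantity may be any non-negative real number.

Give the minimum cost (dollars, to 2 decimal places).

$413.15

This is a linear program. Let x1 = barrels of ethanol, x2 = barrels of reformate.
min 125.83x1 + 122.72x2 with:
  118.9x1 + 94.4x2 ≥ 390.4   (octane-barrels)
  123.8x1 ≥ 239.6   (oxygenate mass)
  x1, x2 ≥ 0.
At the optimum only ethanol is positive (reformate = 0). The octane-barrels requirement is met with equality.
Solving gives x1 = 3.2834.
Objective = 125.83·3.2834 = 413.1502.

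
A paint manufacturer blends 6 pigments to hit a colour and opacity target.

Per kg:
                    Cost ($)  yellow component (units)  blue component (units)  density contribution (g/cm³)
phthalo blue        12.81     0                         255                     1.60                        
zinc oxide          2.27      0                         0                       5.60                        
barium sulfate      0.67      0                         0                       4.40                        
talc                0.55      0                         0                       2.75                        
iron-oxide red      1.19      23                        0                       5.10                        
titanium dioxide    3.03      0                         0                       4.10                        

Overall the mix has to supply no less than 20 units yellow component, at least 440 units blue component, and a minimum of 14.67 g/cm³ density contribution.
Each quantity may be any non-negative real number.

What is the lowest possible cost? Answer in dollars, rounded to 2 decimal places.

$24.28

Treat it as an LP. Let x1 = kg of phthalo blue, x2 = kg of zinc oxide, x3 = kg of barium sulfate, x4 = kg of talc, x5 = kg of iron-oxide red, x6 = kg of titanium dioxide.
Minimize 12.81x1 + 2.27x2 + 0.67x3 + 0.55x4 + 1.19x5 + 3.03x6 subject to:
  23x5 ≥ 20   (yellow component)
  255x1 ≥ 440   (blue component)
  1.6x1 + 5.6x2 + 4.4x3 + 2.75x4 + 5.1x5 + 4.1x6 ≥ 14.67   (density contribution)
  x1, x2, x3, x4, x5, x6 ≥ 0.
The minimum-cost mix takes nothing from zinc oxide, talc, titanium dioxide — only phthalo blue, barium sulfate, iron-oxide red. The yellow component, blue component, density contribution requirements are met with equality.
That vertex is x1 = 1.7255, x3 = 1.6987, x5 = 0.86957.
Objective = 12.81·1.7255 + 0.67·1.6987 + 1.19·0.86957 = 24.2766.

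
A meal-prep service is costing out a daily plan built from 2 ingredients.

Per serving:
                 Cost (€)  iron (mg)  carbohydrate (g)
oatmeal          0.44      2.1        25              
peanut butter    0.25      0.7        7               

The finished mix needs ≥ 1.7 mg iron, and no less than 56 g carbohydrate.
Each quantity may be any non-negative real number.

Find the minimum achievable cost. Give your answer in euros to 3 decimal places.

This is a linear program. Let x1 = servings of oatmeal, x2 = servings of peanut butter.
Minimize 0.44x1 + 0.25x2 s.t.:
  2.1x1 + 0.7x2 ≥ 1.7   (iron)
  25x1 + 7x2 ≥ 56   (carbohydrate)
  x1, x2 ≥ 0.
The minimum-cost mix takes nothing from peanut butter — only oatmeal. The carbohydrate requirement is met with equality.
Optimal quantities: oatmeal = 2.24 servings.
Cost = 0.44·2.24 = 0.98560.

€0.986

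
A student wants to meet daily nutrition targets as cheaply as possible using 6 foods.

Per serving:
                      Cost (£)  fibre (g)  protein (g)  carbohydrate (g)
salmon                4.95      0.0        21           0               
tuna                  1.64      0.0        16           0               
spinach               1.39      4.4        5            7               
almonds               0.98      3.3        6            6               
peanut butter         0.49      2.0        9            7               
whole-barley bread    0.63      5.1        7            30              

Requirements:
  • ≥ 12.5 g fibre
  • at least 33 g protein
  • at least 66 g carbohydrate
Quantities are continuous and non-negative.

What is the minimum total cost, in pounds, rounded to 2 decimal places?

£2.21

This is a linear program. Let x1 = servings of salmon, x2 = servings of tuna, x3 = servings of spinach, x4 = servings of almonds, x5 = servings of peanut butter, x6 = servings of whole-barley bread.
Minimize 4.95x1 + 1.64x2 + 1.39x3 + 0.98x4 + 0.49x5 + 0.63x6 s.t.:
  4.4x3 + 3.3x4 + 2x5 + 5.1x6 ≥ 12.5   (fibre)
  21x1 + 16x2 + 5x3 + 6x4 + 9x5 + 7x6 ≥ 33   (protein)
  7x3 + 6x4 + 7x5 + 30x6 ≥ 66   (carbohydrate)
  x1, x2, x3, x4, x5, x6 ≥ 0.
The cheapest feasible vertex uses only peanut butter, whole-barley bread; salmon, tuna, spinach, almonds are not used. The protein and carbohydrate requirements are met with equality.
Solving gives x5 = 2.389, x6 = 1.643.
Objective = 0.49·2.389 + 0.63·1.643 = 2.2057.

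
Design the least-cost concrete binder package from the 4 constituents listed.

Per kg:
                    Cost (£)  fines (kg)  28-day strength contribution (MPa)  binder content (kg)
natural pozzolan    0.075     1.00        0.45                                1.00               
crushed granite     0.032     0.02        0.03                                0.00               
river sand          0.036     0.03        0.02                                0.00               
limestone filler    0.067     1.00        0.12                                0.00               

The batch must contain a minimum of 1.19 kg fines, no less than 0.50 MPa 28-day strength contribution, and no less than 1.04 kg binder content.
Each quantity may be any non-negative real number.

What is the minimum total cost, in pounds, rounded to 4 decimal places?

Treat it as an LP. Let x1 = kg of natural pozzolan, x2 = kg of crushed granite, x3 = kg of river sand, x4 = kg of limestone filler.
Minimise 0.075x1 + 0.032x2 + 0.036x3 + 0.067x4 s.t.:
  1x1 + 0.02x2 + 0.03x3 + 1x4 ≥ 1.19   (fines)
  0.45x1 + 0.03x2 + 0.02x3 + 0.12x4 ≥ 0.5   (28-day strength contribution)
  1x1 ≥ 1.04   (binder content)
  x1, x2, x3, x4 ≥ 0.
The cheapest feasible vertex uses only natural pozzolan, limestone filler; crushed granite, river sand are not used. Binding constraints: fines and 28-day strength contribution.
So natural pozzolan = 1.082 kg, limestone filler = 0.1076 kg.
Hence cost = 0.075·1.082 + 0.067·0.1076 = £0.088359.

£0.0884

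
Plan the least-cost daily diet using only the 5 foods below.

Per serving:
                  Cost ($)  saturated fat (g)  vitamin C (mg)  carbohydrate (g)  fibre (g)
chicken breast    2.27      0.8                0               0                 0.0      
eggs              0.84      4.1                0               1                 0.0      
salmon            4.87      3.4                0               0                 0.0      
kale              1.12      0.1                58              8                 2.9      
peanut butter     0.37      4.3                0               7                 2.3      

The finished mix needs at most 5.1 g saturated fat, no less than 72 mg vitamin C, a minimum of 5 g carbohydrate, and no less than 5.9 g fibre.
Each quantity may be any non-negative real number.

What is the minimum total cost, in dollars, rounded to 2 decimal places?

Let x1 = servings of chicken breast, x2 = servings of eggs, x3 = servings of salmon, x4 = servings of kale, x5 = servings of peanut butter.
Minimize 2.27x1 + 0.84x2 + 4.87x3 + 1.12x4 + 0.37x5 with:
  0.8x1 + 4.1x2 + 3.4x3 + 0.1x4 + 4.3x5 ≤ 5.1   (saturated fat)
  58x4 ≥ 72   (vitamin C)
  1x2 + 8x4 + 7x5 ≥ 5   (carbohydrate)
  2.9x4 + 2.3x5 ≥ 5.9   (fibre)
  x1, x2, x3, x4, x5 ≥ 0.
At the optimum only kale, peanut butter are positive (chicken breast, eggs, salmon = 0). There the vitamin C and fibre constraints are tight.
So kale = 1.241 servings, peanut butter = 1 serving.
Hence cost = 1.12·1.241 + 0.37·1 = $1.7599.

$1.76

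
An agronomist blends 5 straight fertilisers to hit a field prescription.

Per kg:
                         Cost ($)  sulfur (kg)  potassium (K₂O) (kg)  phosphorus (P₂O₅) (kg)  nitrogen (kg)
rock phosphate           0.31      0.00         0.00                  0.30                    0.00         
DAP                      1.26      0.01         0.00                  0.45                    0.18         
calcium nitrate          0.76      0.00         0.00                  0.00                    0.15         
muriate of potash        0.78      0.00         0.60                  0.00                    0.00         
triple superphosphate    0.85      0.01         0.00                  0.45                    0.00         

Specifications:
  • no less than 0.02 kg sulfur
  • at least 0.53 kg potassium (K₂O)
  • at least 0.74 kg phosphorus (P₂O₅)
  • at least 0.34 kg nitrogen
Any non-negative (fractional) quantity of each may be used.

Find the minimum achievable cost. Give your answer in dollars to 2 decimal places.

Let x1 = kg of rock phosphate, x2 = kg of DAP, x3 = kg of calcium nitrate, x4 = kg of muriate of potash, x5 = kg of triple superphosphate.
Minimise 0.31x1 + 1.26x2 + 0.76x3 + 0.78x4 + 0.85x5 s.t.:
  0.01x2 + 0.01x5 ≥ 0.02   (sulfur)
  0.6x4 ≥ 0.53   (potassium (K₂O))
  0.3x1 + 0.45x2 + 0.45x5 ≥ 0.74   (phosphorus (P₂O₅))
  0.18x2 + 0.15x3 ≥ 0.34   (nitrogen)
  x1, x2, x3, x4, x5 ≥ 0.
The cheapest feasible vertex uses only DAP, muriate of potash, triple superphosphate; rock phosphate, calcium nitrate are not used. There the sulfur, potassium (K₂O), nitrogen constraints are tight.
That vertex is x2 = 1.889, x4 = 0.8833, x5 = 0.1111.
Cost = 1.26·1.889 + 0.78·0.8833 + 0.85·0.1111 = 3.1635.

$3.16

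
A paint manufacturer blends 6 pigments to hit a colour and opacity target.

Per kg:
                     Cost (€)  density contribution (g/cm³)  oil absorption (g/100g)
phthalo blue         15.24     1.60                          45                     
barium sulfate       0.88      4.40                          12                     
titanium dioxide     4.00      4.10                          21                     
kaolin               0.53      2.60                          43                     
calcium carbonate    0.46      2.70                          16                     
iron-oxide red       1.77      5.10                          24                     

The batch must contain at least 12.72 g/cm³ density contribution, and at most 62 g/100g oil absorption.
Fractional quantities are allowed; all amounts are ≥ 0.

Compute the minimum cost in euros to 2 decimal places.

This is a linear program. Let x1 = kg of phthalo blue, x2 = kg of barium sulfate, x3 = kg of titanium dioxide, x4 = kg of kaolin, x5 = kg of calcium carbonate, x6 = kg of iron-oxide red.
Minimize 15.24x1 + 0.88x2 + 4x3 + 0.53x4 + 0.46x5 + 1.77x6 subject to:
  1.6x1 + 4.4x2 + 4.1x3 + 2.6x4 + 2.7x5 + 5.1x6 ≥ 12.72   (density contribution)
  45x1 + 12x2 + 21x3 + 43x4 + 16x5 + 24x6 ≤ 62   (oil absorption)
  x1, x2, x3, x4, x5, x6 ≥ 0.
The optimal basis is {barium sulfate, calcium carbonate}; phthalo blue, titanium dioxide, kaolin, iron-oxide red drop out. The density contribution and oil absorption requirements are met with equality.
Optimal quantities: barium sulfate = 0.9505 kg, calcium carbonate = 3.162 kg.
Hence cost = 0.88·0.9505 + 0.46·3.162 = €2.2910.

€2.29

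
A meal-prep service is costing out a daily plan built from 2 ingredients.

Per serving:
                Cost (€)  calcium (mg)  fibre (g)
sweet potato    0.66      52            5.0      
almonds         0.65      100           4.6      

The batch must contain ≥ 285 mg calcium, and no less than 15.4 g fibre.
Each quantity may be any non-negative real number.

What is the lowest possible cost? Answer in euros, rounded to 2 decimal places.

€2.14

Let x1 = servings of sweet potato, x2 = servings of almonds.
min 0.66x1 + 0.65x2 subject to:
  52x1 + 100x2 ≥ 285   (calcium)
  5x1 + 4.6x2 ≥ 15.4   (fibre)
  x1, x2 ≥ 0.
Both inputs are positive at the optimum. Binding constraints: calcium and fibre.
So sweet potato = 0.87807 servings, almonds = 2.3934 servings.
Cost = 0.66·0.87807 + 0.65·2.3934 = 2.1352.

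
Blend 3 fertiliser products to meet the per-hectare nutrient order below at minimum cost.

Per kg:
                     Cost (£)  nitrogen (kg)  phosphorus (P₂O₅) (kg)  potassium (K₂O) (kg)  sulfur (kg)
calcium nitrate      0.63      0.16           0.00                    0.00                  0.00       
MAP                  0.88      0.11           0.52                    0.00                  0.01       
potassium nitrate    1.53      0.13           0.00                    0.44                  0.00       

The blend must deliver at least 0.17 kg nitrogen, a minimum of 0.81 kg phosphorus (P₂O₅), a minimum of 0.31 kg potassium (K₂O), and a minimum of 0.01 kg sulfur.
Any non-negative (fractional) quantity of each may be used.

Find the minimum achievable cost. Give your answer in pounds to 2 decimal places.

Let x1 = kg of calcium nitrate, x2 = kg of MAP, x3 = kg of potassium nitrate.
Minimise 0.63x1 + 0.88x2 + 1.53x3 with:
  0.16x1 + 0.11x2 + 0.13x3 ≥ 0.17   (nitrogen)
  0.52x2 ≥ 0.81   (phosphorus (P₂O₅))
  0.44x3 ≥ 0.31   (potassium (K₂O))
  0.01x2 ≥ 0.01   (sulfur)
  x1, x2, x3 ≥ 0.
The optimal basis is {MAP, potassium nitrate}; calcium nitrate drops out. There the phosphorus (P₂O₅) and potassium (K₂O) constraints are tight.
Solving gives x2 = 1.558, x3 = 0.7045.
Hence cost = 0.88·1.558 + 1.53·0.7045 = £2.4489.

£2.45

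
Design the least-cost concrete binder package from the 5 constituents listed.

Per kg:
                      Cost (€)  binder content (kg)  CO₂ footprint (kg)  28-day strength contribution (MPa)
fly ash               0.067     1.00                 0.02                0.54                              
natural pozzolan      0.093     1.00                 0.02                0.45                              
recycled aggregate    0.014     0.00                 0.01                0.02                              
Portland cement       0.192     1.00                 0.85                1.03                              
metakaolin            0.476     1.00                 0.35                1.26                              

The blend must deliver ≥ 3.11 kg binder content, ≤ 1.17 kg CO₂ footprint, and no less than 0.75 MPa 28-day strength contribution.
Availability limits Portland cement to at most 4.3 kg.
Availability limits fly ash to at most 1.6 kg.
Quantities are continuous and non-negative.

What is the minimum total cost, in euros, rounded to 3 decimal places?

€0.248

Let x1 = kg of fly ash, x2 = kg of natural pozzolan, x3 = kg of recycled aggregate, x4 = kg of Portland cement, x5 = kg of metakaolin.
min 0.067x1 + 0.093x2 + 0.014x3 + 0.192x4 + 0.476x5 with:
  1x1 + 1x2 + 1x4 + 1x5 ≥ 3.11   (binder content)
  0.02x1 + 0.02x2 + 0.01x3 + 0.85x4 + 0.35x5 ≤ 1.17   (CO₂ footprint)
  0.54x1 + 0.45x2 + 0.02x3 + 1.03x4 + 1.26x5 ≥ 0.75   (28-day strength contribution)
  x4 ≤ 4.3
  x1 ≤ 1.6
  x1, x2, x3, x4, x5 ≥ 0.
The cheapest feasible vertex uses only fly ash, natural pozzolan; recycled aggregate, Portland cement, metakaolin are not used. Binding constraints: binder content and the fly ash cap.
Optimal quantities: fly ash = 1.6 kg, natural pozzolan = 1.51 kg.
Total cost: 0.067·1.6 + 0.093·1.51 = 0.24763.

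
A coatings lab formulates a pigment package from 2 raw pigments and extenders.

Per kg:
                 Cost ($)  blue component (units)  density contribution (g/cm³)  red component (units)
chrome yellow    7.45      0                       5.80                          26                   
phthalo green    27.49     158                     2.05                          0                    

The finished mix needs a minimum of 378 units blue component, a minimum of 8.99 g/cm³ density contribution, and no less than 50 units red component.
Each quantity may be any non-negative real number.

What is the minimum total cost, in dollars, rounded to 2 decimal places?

$80.09

Set it up as a linear program. Let x1 = kg of chrome yellow, x2 = kg of phthalo green.
Minimise 7.45x1 + 27.49x2 with:
  158x2 ≥ 378   (blue component)
  5.8x1 + 2.05x2 ≥ 8.99   (density contribution)
  26x1 ≥ 50   (red component)
  x1, x2 ≥ 0.
Both inputs are positive at the optimum. Binding constraints: blue component and red component.
So chrome yellow = 1.9231 kg, phthalo green = 2.3924 kg.
Objective = 7.45·1.9231 + 27.49·2.3924 = 80.0942.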